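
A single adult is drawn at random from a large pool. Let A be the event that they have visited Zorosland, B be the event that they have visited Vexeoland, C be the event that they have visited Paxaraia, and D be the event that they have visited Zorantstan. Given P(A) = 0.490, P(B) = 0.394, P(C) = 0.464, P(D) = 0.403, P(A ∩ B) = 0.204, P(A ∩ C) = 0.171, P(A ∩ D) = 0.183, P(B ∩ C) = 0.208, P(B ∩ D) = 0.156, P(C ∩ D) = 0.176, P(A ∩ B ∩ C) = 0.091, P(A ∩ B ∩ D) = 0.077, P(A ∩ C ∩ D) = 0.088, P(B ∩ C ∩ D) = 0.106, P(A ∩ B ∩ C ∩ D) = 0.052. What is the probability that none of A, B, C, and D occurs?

0.037

P(A ∪ B ∪ C ∪ D) = 0.490 + 0.394 + 0.464 + 0.403 − 0.204 − 0.171 − 0.183 − 0.208 − 0.156 − 0.176 + 0.091 + 0.077 + 0.088 + 0.106 − 0.052 = 0.963
P(none) = 1 − 0.963 = 0.037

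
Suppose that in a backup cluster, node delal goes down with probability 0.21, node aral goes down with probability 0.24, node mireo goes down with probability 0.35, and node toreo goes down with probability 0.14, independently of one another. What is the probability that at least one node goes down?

Since the events are independent, P(none) is the product of the individual non-occurrence probabilities.
P(none) = (1 − 0.21) × (1 − 0.24) × (1 − 0.35) × (1 − 0.14) = 0.79 × 0.76 × 0.65 × 0.86 = 0.3356236
P(at least one) = 1 − 0.3356236 = 0.6643764

0.6643764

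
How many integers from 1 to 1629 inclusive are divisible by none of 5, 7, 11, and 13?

Using inclusion–exclusion:
⌊1629/5⌋ + ⌊1629/7⌋ + ⌊1629/11⌋ + ⌊1629/13⌋ − ⌊1629/35⌋ − ⌊1629/55⌋ − ⌊1629/65⌋ − ⌊1629/77⌋ − ⌊1629/91⌋ − ⌊1629/143⌋ + ⌊1629/385⌋ + ⌊1629/455⌋ + ⌊1629/715⌋ + ⌊1629/1001⌋ − ⌊1629/5005⌋ = 325 + 232 + 148 + 125 − 46 − 29 − 25 − 21 − 17 − 11 + 4 + 3 + 2 + 1 − 0 = 691
1629 − 691 = 938

938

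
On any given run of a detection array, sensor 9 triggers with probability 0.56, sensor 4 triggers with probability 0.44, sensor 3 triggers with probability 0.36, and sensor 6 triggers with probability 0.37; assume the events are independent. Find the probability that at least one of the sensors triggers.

0.90065152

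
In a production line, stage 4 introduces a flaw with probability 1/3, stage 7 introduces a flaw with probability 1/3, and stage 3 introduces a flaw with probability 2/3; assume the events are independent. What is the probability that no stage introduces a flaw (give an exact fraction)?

P(none) = (1 − 1/3) × (1 − 1/3) × (1 − 2/3) = 2/3 × 2/3 × 1/3 = 4/27

4/27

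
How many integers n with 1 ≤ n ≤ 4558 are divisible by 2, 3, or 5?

3343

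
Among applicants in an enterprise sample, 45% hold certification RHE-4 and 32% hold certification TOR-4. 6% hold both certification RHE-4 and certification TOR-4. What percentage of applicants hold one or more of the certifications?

71%

P(≥1) = 45 + 32 − 6 = 71%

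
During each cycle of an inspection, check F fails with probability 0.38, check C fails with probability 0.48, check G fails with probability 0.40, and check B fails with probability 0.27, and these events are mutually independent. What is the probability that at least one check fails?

P(none) = (1 − 0.38) × (1 − 0.48) × (1 − 0.40) × (1 − 0.27) = 0.62 × 0.52 × 0.60 × 0.73 = 0.1412112
P(at least one) = 1 − 0.1412112 = 0.8587888

0.8587888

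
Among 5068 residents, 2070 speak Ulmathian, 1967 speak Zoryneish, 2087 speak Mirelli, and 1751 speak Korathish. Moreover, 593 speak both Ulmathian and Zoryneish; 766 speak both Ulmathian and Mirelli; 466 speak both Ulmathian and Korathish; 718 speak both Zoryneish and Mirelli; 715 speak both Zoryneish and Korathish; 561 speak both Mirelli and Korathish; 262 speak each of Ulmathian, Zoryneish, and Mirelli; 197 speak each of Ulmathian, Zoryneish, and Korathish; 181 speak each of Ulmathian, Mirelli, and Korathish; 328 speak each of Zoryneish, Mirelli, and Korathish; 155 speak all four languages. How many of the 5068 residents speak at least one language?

Using inclusion–exclusion:
N(≥1) = 2070 + 1967 + 2087 + 1751 − 593 − 766 − 466 − 718 − 715 − 561 + 262 + 197 + 181 + 328 − 155 = 4869

4869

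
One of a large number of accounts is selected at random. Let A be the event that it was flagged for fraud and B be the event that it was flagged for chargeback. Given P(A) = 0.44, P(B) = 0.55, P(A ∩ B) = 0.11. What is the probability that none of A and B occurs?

Apply inclusion-exclusion:
P(A ∪ B) = 0.44 + 0.55 − 0.11 = 0.88
P(none) = 1 − 0.88 = 0.12

0.12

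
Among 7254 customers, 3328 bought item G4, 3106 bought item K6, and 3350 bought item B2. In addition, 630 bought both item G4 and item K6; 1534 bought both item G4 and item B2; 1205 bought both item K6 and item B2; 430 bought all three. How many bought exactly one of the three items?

4336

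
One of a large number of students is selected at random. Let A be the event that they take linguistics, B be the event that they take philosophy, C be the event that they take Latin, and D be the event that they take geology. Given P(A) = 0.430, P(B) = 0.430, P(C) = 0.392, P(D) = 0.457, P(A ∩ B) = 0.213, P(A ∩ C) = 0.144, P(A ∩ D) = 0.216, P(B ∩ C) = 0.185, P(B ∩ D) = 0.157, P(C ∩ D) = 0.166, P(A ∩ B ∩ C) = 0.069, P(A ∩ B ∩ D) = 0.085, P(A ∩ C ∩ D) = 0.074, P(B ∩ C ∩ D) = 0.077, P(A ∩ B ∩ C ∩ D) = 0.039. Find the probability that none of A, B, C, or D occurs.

0.106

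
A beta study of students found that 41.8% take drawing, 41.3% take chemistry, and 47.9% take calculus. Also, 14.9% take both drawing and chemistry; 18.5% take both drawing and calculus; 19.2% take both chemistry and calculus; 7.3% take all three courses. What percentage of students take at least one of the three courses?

P(union) = 41.8 + 41.3 + 47.9 − 14.9 − 18.5 − 19.2 + 7.3 = 85.7%

85.7%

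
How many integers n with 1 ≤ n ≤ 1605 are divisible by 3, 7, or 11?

771

By inclusion-exclusion,
floor(1605/3) + floor(1605/7) + floor(1605/11) − floor(1605/21) − floor(1605/33) − floor(1605/77) + floor(1605/231) = 535 + 229 + 145 − 76 − 48 − 20 + 6 = 771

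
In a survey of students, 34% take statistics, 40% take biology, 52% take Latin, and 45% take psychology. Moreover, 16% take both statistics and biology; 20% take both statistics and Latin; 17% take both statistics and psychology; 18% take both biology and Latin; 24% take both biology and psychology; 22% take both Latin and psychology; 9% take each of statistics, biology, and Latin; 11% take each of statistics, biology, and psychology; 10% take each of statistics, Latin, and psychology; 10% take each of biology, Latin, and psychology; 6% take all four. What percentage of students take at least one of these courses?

P(≥1) = 34 + 40 + 52 + 45 − 16 − 20 − 17 − 18 − 24 − 22 + 9 + 11 + 10 + 10 − 6 = 88%

88%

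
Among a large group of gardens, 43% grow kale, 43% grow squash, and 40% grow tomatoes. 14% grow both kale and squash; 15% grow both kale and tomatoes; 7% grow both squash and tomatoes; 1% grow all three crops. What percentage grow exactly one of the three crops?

P(exactly one) = 43 + 43 + 40 − 2·14 − 2·15 − 2·7 + 3·1 = 57%

57%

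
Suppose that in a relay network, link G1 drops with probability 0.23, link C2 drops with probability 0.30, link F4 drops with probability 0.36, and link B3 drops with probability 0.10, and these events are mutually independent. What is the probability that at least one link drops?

0.689536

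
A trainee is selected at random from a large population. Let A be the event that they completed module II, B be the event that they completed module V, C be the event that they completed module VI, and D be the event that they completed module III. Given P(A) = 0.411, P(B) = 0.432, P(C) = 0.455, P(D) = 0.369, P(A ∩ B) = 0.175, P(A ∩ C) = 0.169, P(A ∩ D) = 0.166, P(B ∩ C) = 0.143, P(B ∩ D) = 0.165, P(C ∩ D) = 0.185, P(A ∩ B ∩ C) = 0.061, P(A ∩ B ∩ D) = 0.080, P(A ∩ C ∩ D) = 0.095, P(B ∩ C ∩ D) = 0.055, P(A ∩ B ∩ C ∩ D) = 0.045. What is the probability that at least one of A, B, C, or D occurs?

Inclusion–exclusion gives
P(A ∪ B ∪ C ∪ D) = 0.411 + 0.432 + 0.455 + 0.369 − 0.175 − 0.169 − 0.166 − 0.143 − 0.165 − 0.185 + 0.061 + 0.080 + 0.095 + 0.055 − 0.045 = 0.910

0.910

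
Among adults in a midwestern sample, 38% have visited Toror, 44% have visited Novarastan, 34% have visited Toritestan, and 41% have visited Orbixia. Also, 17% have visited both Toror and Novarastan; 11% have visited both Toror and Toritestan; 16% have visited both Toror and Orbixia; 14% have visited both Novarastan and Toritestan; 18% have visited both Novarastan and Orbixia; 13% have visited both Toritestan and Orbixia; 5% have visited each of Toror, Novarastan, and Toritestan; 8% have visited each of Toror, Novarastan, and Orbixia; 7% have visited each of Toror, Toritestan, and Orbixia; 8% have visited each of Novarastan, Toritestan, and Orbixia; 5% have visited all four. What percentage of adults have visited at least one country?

91%

Using inclusion–exclusion:
P(at least one) = 38 + 44 + 34 + 41 − 17 − 11 − 16 − 14 − 18 − 13 + 5 + 8 + 7 + 8 − 5 = 91%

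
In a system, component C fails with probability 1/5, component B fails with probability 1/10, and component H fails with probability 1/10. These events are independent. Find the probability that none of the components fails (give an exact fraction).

P(none) = (1 − 1/5) × (1 − 1/10) × (1 − 1/10) = 4/5 × 9/10 × 9/10 = 81/125

81/125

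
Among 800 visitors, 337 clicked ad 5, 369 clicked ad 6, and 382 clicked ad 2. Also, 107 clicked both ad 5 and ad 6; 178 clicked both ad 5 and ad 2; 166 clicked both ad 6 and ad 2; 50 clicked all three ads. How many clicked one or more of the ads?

687

Using inclusion–exclusion:
|union| = 337 + 369 + 382 − 107 − 178 − 166 + 50 = 687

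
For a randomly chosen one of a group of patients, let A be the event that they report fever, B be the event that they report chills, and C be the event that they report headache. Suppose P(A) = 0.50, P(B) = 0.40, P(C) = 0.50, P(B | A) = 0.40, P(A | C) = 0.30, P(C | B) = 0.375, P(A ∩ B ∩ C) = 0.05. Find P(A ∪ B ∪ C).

P(A ∩ B) = P(A)·P(B|A) = 0.50 × 0.40 = 0.20
P(A ∩ C) = P(C)·P(A|C) = 0.50 × 0.30 = 0.15
P(B ∩ C) = P(B)·P(C|B) = 0.40 × 0.375 = 0.15
By inclusion–exclusion:
P(A ∪ B ∪ C) = 0.50 + 0.40 + 0.50 − 0.20 − 0.15 − 0.15 + 0.05 = 0.95

0.95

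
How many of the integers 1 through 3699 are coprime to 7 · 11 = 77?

Inclusion–exclusion gives
floor(3699/7) + floor(3699/11) − floor(3699/77) = 528 + 336 − 48 = 816
3699 − 816 = 2883

2883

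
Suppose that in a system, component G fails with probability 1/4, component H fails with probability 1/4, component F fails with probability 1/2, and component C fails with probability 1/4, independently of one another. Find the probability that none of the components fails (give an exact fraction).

27/128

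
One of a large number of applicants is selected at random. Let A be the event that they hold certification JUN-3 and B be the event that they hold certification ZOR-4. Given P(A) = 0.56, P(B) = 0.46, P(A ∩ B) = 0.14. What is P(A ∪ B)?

Using inclusion–exclusion:
P(A ∪ B) = 0.56 + 0.46 − 0.14 = 0.88

0.88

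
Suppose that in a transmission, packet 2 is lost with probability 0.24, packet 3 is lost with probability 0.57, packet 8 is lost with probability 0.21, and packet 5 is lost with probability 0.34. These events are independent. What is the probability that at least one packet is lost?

P(none) = (1 − 0.24) × (1 − 0.57) × (1 − 0.21) × (1 − 0.34) = 0.76 × 0.43 × 0.79 × 0.66 = 0.17039352
P(at least one) = 1 − 0.17039352 = 0.82960648

0.82960648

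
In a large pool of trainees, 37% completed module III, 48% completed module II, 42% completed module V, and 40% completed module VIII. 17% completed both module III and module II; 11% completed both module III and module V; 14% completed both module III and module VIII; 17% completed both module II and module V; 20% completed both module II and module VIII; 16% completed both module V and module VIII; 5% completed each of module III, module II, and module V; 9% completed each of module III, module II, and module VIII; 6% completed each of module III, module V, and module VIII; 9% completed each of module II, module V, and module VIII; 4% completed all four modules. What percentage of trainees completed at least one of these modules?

97%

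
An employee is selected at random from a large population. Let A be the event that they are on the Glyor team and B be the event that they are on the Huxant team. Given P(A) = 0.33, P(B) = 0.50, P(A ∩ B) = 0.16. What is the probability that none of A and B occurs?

0.33

By inclusion-exclusion,
P(A ∪ B) = 0.33 + 0.50 − 0.16 = 0.67
P(none) = 1 − 0.67 = 0.33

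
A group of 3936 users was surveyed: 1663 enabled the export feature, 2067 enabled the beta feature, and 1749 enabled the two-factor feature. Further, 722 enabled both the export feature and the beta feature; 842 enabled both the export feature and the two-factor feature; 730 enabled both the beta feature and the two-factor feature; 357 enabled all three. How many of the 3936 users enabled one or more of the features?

3542

|at least one| = 1663 + 2067 + 1749 − 722 − 842 − 730 + 357 = 3542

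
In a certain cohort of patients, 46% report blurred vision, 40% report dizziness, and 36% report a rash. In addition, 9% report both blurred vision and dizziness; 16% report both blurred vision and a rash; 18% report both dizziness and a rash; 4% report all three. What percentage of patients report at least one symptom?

83%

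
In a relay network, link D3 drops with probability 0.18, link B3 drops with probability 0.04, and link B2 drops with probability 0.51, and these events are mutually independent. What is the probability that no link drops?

P(none) = (1 − 0.18) × (1 − 0.04) × (1 − 0.51) = 0.82 × 0.96 × 0.49 = 0.385728

0.385728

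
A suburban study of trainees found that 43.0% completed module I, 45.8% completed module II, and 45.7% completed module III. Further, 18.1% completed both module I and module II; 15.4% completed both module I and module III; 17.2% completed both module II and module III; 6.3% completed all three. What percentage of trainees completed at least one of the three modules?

90.1%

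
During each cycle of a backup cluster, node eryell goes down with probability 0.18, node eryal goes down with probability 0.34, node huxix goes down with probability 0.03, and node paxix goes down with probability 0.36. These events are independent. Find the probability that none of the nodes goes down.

0.33597696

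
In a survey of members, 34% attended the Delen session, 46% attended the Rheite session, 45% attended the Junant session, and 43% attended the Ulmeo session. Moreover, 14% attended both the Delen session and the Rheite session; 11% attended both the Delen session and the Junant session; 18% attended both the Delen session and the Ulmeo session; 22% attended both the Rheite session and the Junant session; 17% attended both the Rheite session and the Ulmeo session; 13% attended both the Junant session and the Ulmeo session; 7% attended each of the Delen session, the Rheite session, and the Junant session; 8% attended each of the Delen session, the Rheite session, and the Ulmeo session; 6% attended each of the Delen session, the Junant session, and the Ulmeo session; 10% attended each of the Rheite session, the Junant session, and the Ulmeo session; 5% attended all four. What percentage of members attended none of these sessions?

1%

Apply inclusion-exclusion:
P(≥1) = 34 + 46 + 45 + 43 − 14 − 11 − 18 − 22 − 17 − 13 + 7 + 8 + 6 + 10 − 5 = 99%
P(none) = 100% − 99% = 1%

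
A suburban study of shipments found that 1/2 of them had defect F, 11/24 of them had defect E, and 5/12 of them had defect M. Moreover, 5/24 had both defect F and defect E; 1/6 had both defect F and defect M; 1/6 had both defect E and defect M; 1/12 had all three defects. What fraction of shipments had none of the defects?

P(at least one) = 1/2 + 11/24 + 5/12 − 5/24 − 1/6 − 1/6 + 1/12 = 11/12
P(none) = 1 − 11/12 = 1/12

1/12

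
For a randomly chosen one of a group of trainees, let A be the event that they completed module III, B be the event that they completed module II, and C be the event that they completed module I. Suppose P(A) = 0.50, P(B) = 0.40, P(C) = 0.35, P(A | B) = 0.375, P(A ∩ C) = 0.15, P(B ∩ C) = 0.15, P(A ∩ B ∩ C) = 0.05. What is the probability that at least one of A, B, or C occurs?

P(A ∩ B) = P(B)·P(A|B) = 0.40 × 0.375 = 0.15
Apply inclusion-exclusion:
P(A ∪ B ∪ C) = 0.50 + 0.40 + 0.35 − 0.15 − 0.15 − 0.15 + 0.05 = 0.85

0.85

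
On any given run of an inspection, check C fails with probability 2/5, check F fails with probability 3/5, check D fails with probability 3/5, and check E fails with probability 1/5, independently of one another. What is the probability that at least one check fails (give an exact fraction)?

Since the events are independent, P(none) is the product of the individual non-occurrence probabilities.
P(none) = (1 − 2/5) × (1 − 3/5) × (1 − 3/5) × (1 − 1/5) = 3/5 × 2/5 × 2/5 × 4/5 = 48/625
P(at least one) = 1 − 48/625 = 577/625

577/625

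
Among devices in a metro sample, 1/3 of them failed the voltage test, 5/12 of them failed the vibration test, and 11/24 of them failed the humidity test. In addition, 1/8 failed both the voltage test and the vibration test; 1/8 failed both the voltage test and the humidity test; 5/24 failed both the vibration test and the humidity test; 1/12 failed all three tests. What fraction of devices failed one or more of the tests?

Apply inclusion-exclusion:
P(at least one) = 1/3 + 5/12 + 11/24 − 1/8 − 1/8 − 5/24 + 1/12 = 5/6

5/6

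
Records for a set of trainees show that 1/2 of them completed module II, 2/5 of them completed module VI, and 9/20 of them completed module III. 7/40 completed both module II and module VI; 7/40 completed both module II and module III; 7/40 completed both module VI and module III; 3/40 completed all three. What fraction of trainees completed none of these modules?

1/10

P(≥1) = 1/2 + 2/5 + 9/20 − 7/40 − 7/40 − 7/40 + 3/40 = 9/10
P(none) = 1 − 9/10 = 1/10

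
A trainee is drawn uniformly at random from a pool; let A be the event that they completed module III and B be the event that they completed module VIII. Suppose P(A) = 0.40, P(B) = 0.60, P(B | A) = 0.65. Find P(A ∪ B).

0.74

P(A ∩ B) = P(A)·P(B|A) = 0.40 × 0.65 = 0.26
P(A ∪ B) = 0.40 + 0.60 − 0.26 = 0.74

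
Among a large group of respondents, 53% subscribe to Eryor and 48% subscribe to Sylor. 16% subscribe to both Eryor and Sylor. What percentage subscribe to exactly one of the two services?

P(exactly one) = 53 + 48 − 2·16 = 69%

69%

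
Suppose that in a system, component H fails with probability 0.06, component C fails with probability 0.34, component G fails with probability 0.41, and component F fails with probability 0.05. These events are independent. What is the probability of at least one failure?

0.6522658

Independence gives P(none) = ∏(1 − pᵢ).
P(none) = (1 − 0.06) × (1 − 0.34) × (1 − 0.41) × (1 − 0.05) = 0.94 × 0.66 × 0.59 × 0.95 = 0.3477342
P(at least one) = 1 − 0.3477342 = 0.6522658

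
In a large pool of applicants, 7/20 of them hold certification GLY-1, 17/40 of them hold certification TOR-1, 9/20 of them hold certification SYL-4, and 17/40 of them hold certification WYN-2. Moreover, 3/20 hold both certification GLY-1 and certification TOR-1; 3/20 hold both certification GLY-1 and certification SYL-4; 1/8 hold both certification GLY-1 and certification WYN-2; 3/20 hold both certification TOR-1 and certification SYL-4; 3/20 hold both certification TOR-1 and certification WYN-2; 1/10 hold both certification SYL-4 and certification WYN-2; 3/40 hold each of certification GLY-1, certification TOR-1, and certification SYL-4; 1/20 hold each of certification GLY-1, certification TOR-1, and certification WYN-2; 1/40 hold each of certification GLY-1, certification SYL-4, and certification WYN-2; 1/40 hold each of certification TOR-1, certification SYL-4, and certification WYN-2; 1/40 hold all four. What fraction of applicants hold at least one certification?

39/40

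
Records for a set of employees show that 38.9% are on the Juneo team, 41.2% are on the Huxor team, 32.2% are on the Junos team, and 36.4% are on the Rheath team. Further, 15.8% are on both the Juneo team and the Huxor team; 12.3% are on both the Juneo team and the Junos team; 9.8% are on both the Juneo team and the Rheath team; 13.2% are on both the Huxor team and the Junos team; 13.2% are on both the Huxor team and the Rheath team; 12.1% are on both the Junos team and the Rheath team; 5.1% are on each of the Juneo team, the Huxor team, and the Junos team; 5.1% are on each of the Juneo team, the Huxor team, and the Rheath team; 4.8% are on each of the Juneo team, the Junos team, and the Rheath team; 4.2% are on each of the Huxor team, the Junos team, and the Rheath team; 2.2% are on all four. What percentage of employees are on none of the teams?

Using inclusion–exclusion:
P(≥1) = 38.9 + 41.2 + 32.2 + 36.4 − 15.8 − 12.3 − 9.8 − 13.2 − 13.2 − 12.1 + 5.1 + 5.1 + 4.8 + 4.2 − 2.2 = 89.3%
P(none) = 100% − 89.3% = 10.7%

10.7%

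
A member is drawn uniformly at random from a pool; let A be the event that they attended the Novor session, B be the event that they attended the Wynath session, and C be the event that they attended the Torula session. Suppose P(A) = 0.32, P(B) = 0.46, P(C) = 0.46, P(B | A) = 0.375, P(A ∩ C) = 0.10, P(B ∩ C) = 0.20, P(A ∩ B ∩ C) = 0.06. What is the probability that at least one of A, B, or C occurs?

P(A ∩ B) = P(A)·P(B|A) = 0.32 × 0.375 = 0.12
P(A ∪ B ∪ C) = 0.32 + 0.46 + 0.46 − 0.12 − 0.10 − 0.20 + 0.06 = 0.88

0.88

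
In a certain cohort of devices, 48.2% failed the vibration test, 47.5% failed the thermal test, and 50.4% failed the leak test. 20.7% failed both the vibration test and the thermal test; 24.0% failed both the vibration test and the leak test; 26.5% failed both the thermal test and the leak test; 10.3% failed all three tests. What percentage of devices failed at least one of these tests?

85.2%

Using inclusion–exclusion:
P(at least one) = 48.2 + 47.5 + 50.4 − 20.7 − 24.0 − 26.5 + 10.3 = 85.2%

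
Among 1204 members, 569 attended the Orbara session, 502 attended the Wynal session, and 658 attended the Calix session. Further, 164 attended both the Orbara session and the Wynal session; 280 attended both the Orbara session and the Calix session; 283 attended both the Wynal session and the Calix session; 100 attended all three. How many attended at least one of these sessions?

Using inclusion–exclusion:
|at least one| = 569 + 502 + 658 − 164 − 280 − 283 + 100 = 1102

1102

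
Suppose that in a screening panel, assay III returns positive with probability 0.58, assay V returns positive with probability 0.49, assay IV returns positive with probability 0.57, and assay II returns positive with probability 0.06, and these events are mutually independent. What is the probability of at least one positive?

P(none) = (1 − 0.58) × (1 − 0.49) × (1 − 0.57) × (1 − 0.06) = 0.42 × 0.51 × 0.43 × 0.94 = 0.08657964
P(at least one) = 1 − 0.08657964 = 0.91342036

0.91342036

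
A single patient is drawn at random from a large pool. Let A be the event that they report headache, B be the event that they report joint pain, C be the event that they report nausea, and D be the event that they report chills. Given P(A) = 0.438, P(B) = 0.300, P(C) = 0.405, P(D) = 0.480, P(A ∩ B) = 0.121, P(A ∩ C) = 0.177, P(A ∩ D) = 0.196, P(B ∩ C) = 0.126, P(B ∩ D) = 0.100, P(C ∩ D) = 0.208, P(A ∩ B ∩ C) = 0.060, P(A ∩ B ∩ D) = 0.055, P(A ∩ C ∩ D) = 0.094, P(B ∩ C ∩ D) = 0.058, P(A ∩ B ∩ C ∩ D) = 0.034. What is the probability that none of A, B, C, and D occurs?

P(A ∪ B ∪ C ∪ D) = 0.438 + 0.300 + 0.405 + 0.480 − 0.121 − 0.177 − 0.196 − 0.126 − 0.100 − 0.208 + 0.060 + 0.055 + 0.094 + 0.058 − 0.034 = 0.928
P(none) = 1 − 0.928 = 0.072

0.072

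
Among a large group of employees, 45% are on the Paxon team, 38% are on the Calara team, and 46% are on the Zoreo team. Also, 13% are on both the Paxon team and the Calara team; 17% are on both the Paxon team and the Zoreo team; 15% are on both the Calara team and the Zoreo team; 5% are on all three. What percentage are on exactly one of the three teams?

Using the inclusion–exclusion count for exactly one event:
P(exactly one) = 45 + 38 + 46 − 2·13 − 2·17 − 2·15 + 3·5 = 54%

54%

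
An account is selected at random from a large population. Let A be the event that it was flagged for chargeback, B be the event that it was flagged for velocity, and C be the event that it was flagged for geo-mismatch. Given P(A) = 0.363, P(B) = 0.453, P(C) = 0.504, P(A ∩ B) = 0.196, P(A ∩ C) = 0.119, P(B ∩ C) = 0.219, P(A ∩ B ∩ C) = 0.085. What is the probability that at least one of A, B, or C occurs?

0.871

P(A ∪ B ∪ C) = 0.363 + 0.453 + 0.504 − 0.196 − 0.119 − 0.219 + 0.085 = 0.871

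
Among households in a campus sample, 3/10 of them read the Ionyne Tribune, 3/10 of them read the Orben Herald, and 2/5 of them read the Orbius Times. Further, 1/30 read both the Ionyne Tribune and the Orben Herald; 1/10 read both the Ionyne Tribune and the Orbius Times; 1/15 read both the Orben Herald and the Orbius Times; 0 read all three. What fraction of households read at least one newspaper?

By inclusion-exclusion,
P(union) = 3/10 + 3/10 + 2/5 − 1/30 − 1/10 − 1/15 + 0 = 4/5

4/5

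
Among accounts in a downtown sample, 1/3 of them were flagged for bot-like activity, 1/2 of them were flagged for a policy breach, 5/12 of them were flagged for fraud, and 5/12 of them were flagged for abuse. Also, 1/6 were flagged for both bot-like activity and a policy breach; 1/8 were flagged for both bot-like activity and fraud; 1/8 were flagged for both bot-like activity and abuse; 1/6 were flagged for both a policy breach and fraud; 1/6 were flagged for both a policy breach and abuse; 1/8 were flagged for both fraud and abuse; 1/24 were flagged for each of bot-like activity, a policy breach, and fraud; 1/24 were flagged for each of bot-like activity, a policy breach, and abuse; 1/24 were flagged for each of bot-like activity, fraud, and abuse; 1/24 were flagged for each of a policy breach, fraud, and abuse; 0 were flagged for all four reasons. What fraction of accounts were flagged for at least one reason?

Inclusion–exclusion gives
P(at least one) = 1/3 + 1/2 + 5/12 + 5/12 − 1/6 − 1/8 − 1/8 − 1/6 − 1/6 − 1/8 + 1/24 + 1/24 + 1/24 + 1/24 − 0 = 23/24

23/24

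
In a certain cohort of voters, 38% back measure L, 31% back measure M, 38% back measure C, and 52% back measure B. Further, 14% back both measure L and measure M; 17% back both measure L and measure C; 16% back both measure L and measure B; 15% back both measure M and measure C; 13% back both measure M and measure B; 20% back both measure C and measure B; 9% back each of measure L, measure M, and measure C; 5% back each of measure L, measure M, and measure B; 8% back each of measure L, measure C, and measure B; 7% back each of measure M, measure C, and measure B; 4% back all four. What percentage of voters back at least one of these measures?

89%

Inclusion–exclusion gives
P(≥1) = 38 + 31 + 38 + 52 − 14 − 17 − 16 − 15 − 13 − 20 + 9 + 5 + 8 + 7 − 4 = 89%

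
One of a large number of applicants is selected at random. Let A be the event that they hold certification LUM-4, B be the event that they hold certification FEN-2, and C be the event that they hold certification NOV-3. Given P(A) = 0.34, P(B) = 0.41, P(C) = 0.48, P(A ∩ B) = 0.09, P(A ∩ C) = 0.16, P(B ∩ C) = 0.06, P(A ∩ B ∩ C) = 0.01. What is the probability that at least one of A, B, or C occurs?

0.93

P(A ∪ B ∪ C) = 0.34 + 0.41 + 0.48 − 0.09 − 0.16 − 0.06 + 0.01 = 0.93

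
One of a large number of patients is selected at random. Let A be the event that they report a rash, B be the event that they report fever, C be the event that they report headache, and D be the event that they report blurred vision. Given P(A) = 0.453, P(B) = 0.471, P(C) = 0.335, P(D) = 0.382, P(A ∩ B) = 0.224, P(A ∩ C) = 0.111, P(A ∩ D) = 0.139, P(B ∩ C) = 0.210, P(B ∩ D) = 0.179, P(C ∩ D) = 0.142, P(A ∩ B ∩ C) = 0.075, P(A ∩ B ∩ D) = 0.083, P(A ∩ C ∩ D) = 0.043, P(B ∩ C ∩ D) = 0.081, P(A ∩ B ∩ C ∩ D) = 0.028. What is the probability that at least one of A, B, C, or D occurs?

By inclusion–exclusion:
P(A ∪ B ∪ C ∪ D) = 0.453 + 0.471 + 0.335 + 0.382 − 0.224 − 0.111 − 0.139 − 0.210 − 0.179 − 0.142 + 0.075 + 0.083 + 0.043 + 0.081 − 0.028 = 0.890

0.890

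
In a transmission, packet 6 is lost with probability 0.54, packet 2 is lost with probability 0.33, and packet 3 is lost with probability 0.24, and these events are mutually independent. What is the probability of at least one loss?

0.765768

P(none) = (1 − 0.54) × (1 − 0.33) × (1 − 0.24) = 0.46 × 0.67 × 0.76 = 0.234232
P(at least one) = 1 − 0.234232 = 0.765768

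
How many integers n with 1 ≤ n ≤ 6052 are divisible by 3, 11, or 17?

floor(6052/3) + floor(6052/11) + floor(6052/17) − floor(6052/33) − floor(6052/51) − floor(6052/187) + floor(6052/561) = 2017 + 550 + 356 − 183 − 118 − 32 + 10 = 2600

2600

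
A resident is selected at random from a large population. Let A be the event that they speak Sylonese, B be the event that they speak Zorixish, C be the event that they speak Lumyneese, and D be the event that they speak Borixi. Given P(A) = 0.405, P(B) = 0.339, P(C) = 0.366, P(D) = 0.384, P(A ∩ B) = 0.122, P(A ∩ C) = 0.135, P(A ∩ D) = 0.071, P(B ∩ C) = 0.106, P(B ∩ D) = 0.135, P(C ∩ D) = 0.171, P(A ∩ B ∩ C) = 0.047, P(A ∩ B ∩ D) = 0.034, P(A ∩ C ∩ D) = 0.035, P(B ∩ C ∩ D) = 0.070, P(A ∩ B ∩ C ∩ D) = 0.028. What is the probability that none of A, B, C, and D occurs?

Apply inclusion-exclusion:
P(A ∪ B ∪ C ∪ D) = 0.405 + 0.339 + 0.366 + 0.384 − 0.122 − 0.135 − 0.071 − 0.106 − 0.135 − 0.171 + 0.047 + 0.034 + 0.035 + 0.070 − 0.028 = 0.912
P(none) = 1 − 0.912 = 0.088

0.088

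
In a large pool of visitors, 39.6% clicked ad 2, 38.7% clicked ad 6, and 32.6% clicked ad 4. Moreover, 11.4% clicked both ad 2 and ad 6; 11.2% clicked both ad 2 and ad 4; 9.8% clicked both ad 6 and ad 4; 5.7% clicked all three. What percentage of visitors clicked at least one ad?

84.2%

P(≥1) = 39.6 + 38.7 + 32.6 − 11.4 − 11.2 − 9.8 + 5.7 = 84.2%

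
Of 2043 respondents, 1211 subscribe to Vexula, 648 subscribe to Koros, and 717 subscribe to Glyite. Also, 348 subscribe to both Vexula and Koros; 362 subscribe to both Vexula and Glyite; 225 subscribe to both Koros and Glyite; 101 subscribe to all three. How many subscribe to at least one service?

1742

By inclusion–exclusion:
|union| = 1211 + 648 + 717 − 348 − 362 − 225 + 101 = 1742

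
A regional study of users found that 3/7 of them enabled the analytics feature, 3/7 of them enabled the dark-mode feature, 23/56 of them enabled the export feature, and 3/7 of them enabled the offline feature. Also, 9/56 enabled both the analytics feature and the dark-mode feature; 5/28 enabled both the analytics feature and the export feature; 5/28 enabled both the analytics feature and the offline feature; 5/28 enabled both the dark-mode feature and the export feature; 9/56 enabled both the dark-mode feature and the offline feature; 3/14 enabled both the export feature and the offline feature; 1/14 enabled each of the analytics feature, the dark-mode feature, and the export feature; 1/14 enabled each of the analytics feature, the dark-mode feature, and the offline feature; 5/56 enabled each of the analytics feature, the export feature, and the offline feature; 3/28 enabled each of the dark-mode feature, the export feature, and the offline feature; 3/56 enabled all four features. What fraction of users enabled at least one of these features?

51/56

Using inclusion–exclusion:
P(at least one) = 3/7 + 3/7 + 23/56 + 3/7 − 9/56 − 5/28 − 5/28 − 5/28 − 9/56 − 3/14 + 1/14 + 1/14 + 5/56 + 3/28 − 3/56 = 51/56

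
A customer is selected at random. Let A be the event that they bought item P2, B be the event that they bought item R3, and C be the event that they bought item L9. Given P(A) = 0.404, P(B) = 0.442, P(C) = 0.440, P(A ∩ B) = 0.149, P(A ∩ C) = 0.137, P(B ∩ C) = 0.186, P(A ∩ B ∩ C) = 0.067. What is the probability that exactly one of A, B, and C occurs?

By inclusion–exclusion (exactly-one form):
P(exactly one) = 0.404 + 0.442 + 0.440 − 2·0.149 − 2·0.137 − 2·0.186 + 3·0.067 = 0.543

0.543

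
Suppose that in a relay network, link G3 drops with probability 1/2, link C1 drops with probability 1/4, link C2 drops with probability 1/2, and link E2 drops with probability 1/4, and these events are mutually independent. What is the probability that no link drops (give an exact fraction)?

P(none) = (1 − 1/2) × (1 − 1/4) × (1 − 1/2) × (1 − 1/4) = 1/2 × 3/4 × 1/2 × 3/4 = 9/64

9/64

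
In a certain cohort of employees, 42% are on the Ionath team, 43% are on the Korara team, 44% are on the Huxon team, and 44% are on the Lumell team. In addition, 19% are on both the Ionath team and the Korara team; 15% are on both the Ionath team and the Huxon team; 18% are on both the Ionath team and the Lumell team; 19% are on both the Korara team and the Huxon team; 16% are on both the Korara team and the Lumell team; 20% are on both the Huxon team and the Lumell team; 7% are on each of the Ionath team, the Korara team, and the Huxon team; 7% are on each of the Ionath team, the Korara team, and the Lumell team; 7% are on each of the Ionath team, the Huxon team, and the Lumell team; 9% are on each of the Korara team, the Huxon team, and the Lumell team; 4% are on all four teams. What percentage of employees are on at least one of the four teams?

92%

P(union) = 42 + 43 + 44 + 44 − 19 − 15 − 18 − 19 − 16 − 20 + 7 + 7 + 7 + 9 − 4 = 92%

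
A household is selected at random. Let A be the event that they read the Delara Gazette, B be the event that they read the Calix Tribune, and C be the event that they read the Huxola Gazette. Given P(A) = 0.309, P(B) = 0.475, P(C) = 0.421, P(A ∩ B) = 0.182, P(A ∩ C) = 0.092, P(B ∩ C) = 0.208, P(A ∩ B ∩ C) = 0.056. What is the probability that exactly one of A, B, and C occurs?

Using the inclusion–exclusion count for exactly one event:
P(exactly one) = 0.309 + 0.475 + 0.421 − 2·0.182 − 2·0.092 − 2·0.208 + 3·0.056 = 0.409

0.409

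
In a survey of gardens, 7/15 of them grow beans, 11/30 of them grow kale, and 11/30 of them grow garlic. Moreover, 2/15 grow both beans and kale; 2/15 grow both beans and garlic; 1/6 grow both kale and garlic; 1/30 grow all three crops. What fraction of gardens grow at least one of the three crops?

Apply inclusion-exclusion:
P(≥1) = 7/15 + 11/30 + 11/30 − 2/15 − 2/15 − 1/6 + 1/30 = 4/5

4/5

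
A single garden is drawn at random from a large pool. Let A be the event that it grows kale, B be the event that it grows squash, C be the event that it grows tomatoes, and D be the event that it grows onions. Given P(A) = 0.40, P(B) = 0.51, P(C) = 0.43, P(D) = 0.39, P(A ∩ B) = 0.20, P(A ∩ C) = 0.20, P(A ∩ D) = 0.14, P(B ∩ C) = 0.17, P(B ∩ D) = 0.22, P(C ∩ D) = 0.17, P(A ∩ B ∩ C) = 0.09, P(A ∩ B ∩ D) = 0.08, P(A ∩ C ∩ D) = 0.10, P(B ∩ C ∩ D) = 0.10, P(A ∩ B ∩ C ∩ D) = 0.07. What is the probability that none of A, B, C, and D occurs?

P(A ∪ B ∪ C ∪ D) = 0.40 + 0.51 + 0.43 + 0.39 − 0.20 − 0.20 − 0.14 − 0.17 − 0.22 − 0.17 + 0.09 + 0.08 + 0.10 + 0.10 − 0.07 = 0.93
P(none) = 1 − 0.93 = 0.07

0.07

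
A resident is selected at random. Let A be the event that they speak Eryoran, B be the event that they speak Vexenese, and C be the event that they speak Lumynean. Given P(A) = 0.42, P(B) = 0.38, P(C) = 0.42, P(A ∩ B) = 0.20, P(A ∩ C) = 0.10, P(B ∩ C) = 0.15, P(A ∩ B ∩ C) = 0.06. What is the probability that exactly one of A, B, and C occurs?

By inclusion–exclusion (exactly-one form):
P(exactly one) = 0.42 + 0.38 + 0.42 − 2·0.20 − 2·0.10 − 2·0.15 + 3·0.06 = 0.50

0.50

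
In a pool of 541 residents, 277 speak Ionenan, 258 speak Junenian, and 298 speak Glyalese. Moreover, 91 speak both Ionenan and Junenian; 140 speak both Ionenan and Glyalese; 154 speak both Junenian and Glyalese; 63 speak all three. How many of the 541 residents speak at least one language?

By inclusion-exclusion,
|union| = 277 + 258 + 298 − 91 − 140 − 154 + 63 = 511

511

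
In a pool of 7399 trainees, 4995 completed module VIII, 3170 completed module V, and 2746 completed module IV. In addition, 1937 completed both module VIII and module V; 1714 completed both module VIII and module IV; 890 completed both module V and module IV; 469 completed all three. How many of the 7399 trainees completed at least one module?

By inclusion–exclusion:
N(≥1) = 4995 + 3170 + 2746 − 1937 − 1714 − 890 + 469 = 6839

6839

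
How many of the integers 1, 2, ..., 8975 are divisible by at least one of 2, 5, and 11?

5711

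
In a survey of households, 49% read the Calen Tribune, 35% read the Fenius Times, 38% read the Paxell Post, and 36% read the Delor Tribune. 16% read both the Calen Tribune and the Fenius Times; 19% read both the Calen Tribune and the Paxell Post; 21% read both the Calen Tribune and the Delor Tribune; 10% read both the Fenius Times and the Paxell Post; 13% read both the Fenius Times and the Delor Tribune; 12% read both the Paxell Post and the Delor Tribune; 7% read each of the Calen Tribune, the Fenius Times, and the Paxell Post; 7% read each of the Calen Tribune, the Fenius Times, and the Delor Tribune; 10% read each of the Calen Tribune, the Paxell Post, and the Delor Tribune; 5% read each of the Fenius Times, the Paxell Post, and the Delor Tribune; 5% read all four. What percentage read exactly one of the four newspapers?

43%

Using the inclusion–exclusion count for exactly one event:
P(exactly one) = 49 + 35 + 38 + 36 − 2·16 − 2·19 − 2·21 − 2·10 − 2·13 − 2·12 + 3·7 + 3·7 + 3·10 + 3·5 − 4·5 = 43%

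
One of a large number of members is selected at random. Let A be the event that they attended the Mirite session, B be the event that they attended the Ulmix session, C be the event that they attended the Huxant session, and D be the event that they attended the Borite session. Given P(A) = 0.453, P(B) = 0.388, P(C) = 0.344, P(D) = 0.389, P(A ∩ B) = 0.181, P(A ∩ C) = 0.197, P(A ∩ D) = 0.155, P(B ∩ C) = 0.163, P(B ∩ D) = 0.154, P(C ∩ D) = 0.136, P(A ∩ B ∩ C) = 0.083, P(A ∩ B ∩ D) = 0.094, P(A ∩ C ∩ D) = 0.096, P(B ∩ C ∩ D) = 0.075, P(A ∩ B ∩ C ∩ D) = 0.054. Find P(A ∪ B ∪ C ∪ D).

0.882

Using inclusion–exclusion:
P(A ∪ B ∪ C ∪ D) = 0.453 + 0.388 + 0.344 + 0.389 − 0.181 − 0.197 − 0.155 − 0.163 − 0.154 − 0.136 + 0.083 + 0.094 + 0.096 + 0.075 − 0.054 = 0.882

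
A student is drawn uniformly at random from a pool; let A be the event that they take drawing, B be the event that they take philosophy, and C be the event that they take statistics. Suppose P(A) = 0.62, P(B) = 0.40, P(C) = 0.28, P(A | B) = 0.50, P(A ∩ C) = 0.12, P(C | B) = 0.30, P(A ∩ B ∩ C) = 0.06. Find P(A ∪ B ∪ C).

P(A ∩ B) = P(B)·P(A|B) = 0.40 × 0.50 = 0.20
P(B ∩ C) = P(B)·P(C|B) = 0.40 × 0.30 = 0.12
P(A ∪ B ∪ C) = 0.62 + 0.40 + 0.28 − 0.20 − 0.12 − 0.12 + 0.06 = 0.92

0.92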